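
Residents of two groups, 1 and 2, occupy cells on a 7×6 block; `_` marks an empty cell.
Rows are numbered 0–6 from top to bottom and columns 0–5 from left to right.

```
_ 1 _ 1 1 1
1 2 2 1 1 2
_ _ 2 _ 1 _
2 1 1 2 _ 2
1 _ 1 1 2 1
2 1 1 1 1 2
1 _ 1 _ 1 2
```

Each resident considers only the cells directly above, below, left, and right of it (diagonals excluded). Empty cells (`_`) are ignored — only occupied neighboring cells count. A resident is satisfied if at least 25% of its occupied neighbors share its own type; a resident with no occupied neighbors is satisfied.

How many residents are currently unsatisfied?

11

Row 0: (0,1)1 0/1 ✗ · (0,3)1 2/2 ✓ · (0,4)1 3/3 ✓ · (0,5)1 1/2 ✓
Row 1: (1,0)1 0/1 ✗ · (1,1)2 1/3 ✓ · (1,2)2 2/3 ✓ · (1,3)1 2/3 ✓ · (1,4)1 3/4 ✓ · (1,5)2 0/2 ✗
Row 2: (2,2)2 1/2 ✓ · (2,4)1 1/1 ✓
Row 3: (3,0)2 0/2 ✗ · (3,1)1 1/2 ✓ · (3,2)1 2/4 ✓ · (3,3)2 0/2 ✗ · (3,5)2 0/1 ✗
Row 4: (4,0)1 0/2 ✗ · (4,2)1 3/3 ✓ · (4,3)1 2/4 ✓ · (4,4)2 0/3 ✗ · (4,5)1 0/3 ✗
Row 5: (5,0)2 0/3 ✗ · (5,1)1 1/2 ✓ · (5,2)1 4/4 ✓ · (5,3)1 3/3 ✓ · (5,4)1 2/4 ✓ · (5,5)2 1/3 ✓
Row 6: (6,0)1 0/1 ✗ · (6,2)1 1/1 ✓ · (6,4)1 1/2 ✓ · (6,5)2 1/2 ✓
Unsatisfied: (0,1), (1,0), (1,5), (3,0), (3,3), (3,5), (4,0), (4,4), (4,5), (5,0), (6,0) — 11 in total.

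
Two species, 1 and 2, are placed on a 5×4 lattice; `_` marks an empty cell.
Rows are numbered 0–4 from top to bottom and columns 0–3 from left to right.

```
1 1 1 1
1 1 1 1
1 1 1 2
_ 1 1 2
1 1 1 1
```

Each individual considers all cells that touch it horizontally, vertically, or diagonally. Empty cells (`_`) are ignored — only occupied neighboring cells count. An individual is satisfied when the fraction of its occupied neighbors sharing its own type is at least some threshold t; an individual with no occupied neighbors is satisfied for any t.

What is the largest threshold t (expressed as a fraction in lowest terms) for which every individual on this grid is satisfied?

Row 0: (0,0)1 3/3 · (0,1)1 5/5 · (0,2)1 5/5 · (0,3)1 3/3
Row 1: (1,0)1 5/5 · (1,1)1 8/8 · (1,2)1 7/8 · (1,3)1 4/5
Row 2: (2,0)1 4/4 · (2,1)1 7/7 · (2,2)1 6/8 · (2,3)2 1/5
Row 3: (3,1)1 7/7 · (3,2)1 6/8 · (3,3)2 1/5
Row 4: (4,0)1 2/2 · (4,1)1 4/4 · (4,2)1 4/5 · (4,3)1 2/3
The smallest same-type fraction is 1/5 at (2,3), which reduces to 1/5. Any threshold above that leaves this individual unsatisfied.

1/5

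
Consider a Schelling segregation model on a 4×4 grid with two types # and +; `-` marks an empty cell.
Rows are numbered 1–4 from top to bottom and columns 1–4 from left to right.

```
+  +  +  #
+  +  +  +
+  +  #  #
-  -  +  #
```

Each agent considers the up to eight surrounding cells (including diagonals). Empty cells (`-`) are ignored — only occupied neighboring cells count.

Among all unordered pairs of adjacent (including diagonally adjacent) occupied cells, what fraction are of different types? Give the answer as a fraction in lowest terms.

Scan each occupied cell's neighbors to the right and below (and the two forward diagonals) so each pair is counted once.
Row 1: +(1,1)–+(1,2)= +(1,1)–+(2,1)= +(1,1)–+(2,2)= +(1,2)–+(1,3)= +(1,2)–+(2,2)= +(1,2)–+(2,3)= +(1,2)–+(2,1)= +(1,3)–#(1,4)≠ +(1,3)–+(2,3)= +(1,3)–+(2,4)= +(1,3)–+(2,2)= #(1,4)–+(2,4)≠ #(1,4)–+(2,3)≠  → 3/13 unlike.
Row 2: +(2,1)–+(2,2)= +(2,1)–+(3,1)= +(2,1)–+(3,2)= +(2,2)–+(2,3)= +(2,2)–+(3,2)= +(2,2)–#(3,3)≠ +(2,2)–+(3,1)= +(2,3)–+(2,4)= +(2,3)–#(3,3)≠ +(2,3)–#(3,4)≠ +(2,3)–+(3,2)= +(2,4)–#(3,4)≠ +(2,4)–#(3,3)≠  → 5/13 unlike.
Row 3: +(3,1)–+(3,2)= +(3,2)–#(3,3)≠ +(3,2)–+(4,3)= #(3,3)–#(3,4)= #(3,3)–+(4,3)≠ #(3,3)–#(4,4)= #(3,4)–#(4,4)= #(3,4)–+(4,3)≠  → 3/8 unlike.
Row 4: +(4,3)–#(4,4)≠  → 1/1 unlike.
Total adjacent occupied pairs: 35; unlike-type pairs: 12.
12/35 is already in lowest terms.

12/35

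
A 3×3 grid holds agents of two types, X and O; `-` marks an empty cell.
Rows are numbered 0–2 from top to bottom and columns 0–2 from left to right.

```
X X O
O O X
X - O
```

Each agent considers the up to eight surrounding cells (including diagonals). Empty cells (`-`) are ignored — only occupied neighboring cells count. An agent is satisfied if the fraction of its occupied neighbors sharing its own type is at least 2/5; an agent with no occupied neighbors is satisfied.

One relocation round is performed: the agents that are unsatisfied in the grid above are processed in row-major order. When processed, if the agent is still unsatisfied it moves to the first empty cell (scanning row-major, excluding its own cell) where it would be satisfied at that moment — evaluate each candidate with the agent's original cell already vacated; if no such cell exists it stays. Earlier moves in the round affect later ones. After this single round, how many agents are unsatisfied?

Initially unsatisfied (in order): (0,0), (0,2), (1,0), (1,2), (2,0).
  (0,0) → (2,1).
  (0,2) → (0,0).
  (1,0): now satisfied by earlier moves; stays.
  (1,2): now satisfied by earlier moves; stays.
  (2,0) → (0,2).
Resulting grid:
O X X
O O X
- X O
Unsatisfied now: (2,1), (2,2).

2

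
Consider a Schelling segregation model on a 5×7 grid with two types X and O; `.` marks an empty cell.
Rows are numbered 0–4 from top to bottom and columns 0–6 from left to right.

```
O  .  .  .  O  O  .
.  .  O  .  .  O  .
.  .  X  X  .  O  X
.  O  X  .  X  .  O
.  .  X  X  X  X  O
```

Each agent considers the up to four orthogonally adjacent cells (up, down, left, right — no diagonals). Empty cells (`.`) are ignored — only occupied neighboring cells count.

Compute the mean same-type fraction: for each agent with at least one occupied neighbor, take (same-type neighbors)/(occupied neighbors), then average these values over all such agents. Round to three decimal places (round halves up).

0.667

Row 0: (0,0)O — no occupied neighbors · (0,4)O 1/1 · (0,5)O 2/2
Row 1: (1,2)O 0/1 · (1,5)O 2/2
Row 2: (2,2)X 2/3 · (2,3)X 1/1 · (2,5)O 1/2 · (2,6)X 0/2
Row 3: (3,1)O 0/1 · (3,2)X 2/3 · (3,4)X 1/1 · (3,6)O 1/2
Row 4: (4,2)X 2/2 · (4,3)X 2/2 · (4,4)X 3/3 · (4,5)X 1/2 · (4,6)O 1/2
Sum over 17 agents: 1/1 + 2/2 + 0/1 + 2/2 + 2/3 + 1/1 + 1/2 + 0/2 + 0/1 + 2/3 + 1/1 + 1/2 + 2/2 + 2/2 + 3/3 + 1/2 + 1/2 = 34/3; mean = 34/3 ÷ 17 = 2/3 = 0.666666… → 0.667.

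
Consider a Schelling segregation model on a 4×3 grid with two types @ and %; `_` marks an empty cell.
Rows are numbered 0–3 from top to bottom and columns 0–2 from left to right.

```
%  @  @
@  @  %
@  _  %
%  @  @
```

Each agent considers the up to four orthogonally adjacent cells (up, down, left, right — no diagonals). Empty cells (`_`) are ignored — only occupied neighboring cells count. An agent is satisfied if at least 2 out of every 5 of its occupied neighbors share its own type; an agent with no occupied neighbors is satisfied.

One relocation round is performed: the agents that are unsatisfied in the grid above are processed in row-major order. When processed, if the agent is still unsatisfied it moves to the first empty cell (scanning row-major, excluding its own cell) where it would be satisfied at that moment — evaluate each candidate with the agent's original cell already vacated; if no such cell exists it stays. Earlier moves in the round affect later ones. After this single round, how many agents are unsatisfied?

Initially unsatisfied (in order): (0,0), (1,2), (3,0).
  (0,0): no empty cell satisfies it; stays.
  (1,2): no empty cell satisfies it; stays.
  (3,0): no empty cell satisfies it; stays.
Resulting grid:
% @ @
@ @ %
@ _ %
% @ @
Unsatisfied now: (0,0), (1,2), (3,0).

3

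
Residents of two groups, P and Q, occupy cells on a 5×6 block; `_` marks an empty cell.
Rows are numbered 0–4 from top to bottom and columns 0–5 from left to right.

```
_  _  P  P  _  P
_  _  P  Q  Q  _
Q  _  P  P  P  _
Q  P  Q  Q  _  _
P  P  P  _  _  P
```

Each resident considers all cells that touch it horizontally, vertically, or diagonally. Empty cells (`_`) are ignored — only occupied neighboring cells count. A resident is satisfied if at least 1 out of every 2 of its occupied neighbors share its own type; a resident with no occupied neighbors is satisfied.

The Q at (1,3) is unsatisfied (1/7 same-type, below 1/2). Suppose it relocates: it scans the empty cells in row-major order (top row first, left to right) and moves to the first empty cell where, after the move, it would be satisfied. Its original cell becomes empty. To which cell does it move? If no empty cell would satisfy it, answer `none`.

Vacating (1,3). Empty cells in order:
  (0,0): 0/0 same-type → satisfied — stop here.

(0,0)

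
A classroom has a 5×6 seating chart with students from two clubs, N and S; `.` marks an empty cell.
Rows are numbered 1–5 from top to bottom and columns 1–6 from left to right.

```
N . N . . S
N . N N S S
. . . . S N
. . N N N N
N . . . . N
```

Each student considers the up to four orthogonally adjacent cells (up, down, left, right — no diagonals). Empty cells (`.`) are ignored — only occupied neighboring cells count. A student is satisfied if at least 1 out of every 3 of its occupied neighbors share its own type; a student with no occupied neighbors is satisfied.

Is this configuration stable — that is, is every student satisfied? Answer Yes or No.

(1,1)N 1/1 ✓
(1,3)N 1/1 ✓
(1,6)S 1/1 ✓
(2,1)N 1/1 ✓
(2,3)N 2/2 ✓
(2,4)N 1/2 ✓
(2,5)S 2/3 ✓
(2,6)S 2/3 ✓
(3,5)S 1/3 ✓
(3,6)N 1/3 ✓
(4,3)N 1/1 ✓
(4,4)N 2/2 ✓
(4,5)N 2/3 ✓
(4,6)N 3/3 ✓
(5,1)N 0/0 ✓
(5,6)N 1/1 ✓
All meet the threshold, so the configuration is stable.

Yes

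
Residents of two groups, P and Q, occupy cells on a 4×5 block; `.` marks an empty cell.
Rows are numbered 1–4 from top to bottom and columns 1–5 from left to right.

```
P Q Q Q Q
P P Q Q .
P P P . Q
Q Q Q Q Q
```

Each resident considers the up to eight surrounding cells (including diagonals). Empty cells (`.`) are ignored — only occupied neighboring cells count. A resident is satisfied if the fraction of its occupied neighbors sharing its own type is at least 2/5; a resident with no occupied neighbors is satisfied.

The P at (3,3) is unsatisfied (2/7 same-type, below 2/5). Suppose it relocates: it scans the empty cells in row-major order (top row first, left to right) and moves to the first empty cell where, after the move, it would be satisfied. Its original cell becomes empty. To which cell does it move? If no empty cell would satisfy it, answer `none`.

Vacating (3,3). Empty cells in order:
  (2,5): 0/4 same-type → still unsatisfied.
  (3,4): 0/6 same-type → still unsatisfied.

none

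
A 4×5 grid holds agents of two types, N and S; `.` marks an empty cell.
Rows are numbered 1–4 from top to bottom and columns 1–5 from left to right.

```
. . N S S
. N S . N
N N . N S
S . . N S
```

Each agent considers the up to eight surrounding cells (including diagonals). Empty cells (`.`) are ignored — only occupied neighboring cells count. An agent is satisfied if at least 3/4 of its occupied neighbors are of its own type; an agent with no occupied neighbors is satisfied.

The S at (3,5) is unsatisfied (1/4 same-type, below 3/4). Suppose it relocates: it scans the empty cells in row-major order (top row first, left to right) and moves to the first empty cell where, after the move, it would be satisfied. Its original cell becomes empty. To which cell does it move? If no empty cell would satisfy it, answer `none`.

none

Vacating (3,5). Empty cells in order:
  (1,1): 0/1 same-type → still unsatisfied.
  (1,2): 1/3 same-type → still unsatisfied.
  (2,1): 0/3 same-type → still unsatisfied.
  (2,4): 3/6 same-type → still unsatisfied.
  (3,3): 1/5 same-type → still unsatisfied.
  (4,2): 1/3 same-type → still unsatisfied.
  (4,3): 0/3 same-type → still unsatisfied.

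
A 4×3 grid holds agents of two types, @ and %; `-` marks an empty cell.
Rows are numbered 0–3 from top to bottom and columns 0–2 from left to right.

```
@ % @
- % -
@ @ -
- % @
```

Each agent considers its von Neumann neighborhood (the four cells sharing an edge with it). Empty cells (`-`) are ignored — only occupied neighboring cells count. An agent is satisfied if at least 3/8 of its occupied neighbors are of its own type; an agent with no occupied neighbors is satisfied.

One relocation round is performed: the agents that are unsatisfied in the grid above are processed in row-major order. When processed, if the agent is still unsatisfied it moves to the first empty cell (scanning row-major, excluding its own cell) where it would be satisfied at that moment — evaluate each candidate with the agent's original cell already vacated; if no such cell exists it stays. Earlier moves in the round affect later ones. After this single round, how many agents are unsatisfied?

Initially unsatisfied (in order): (0,0), (0,1), (0,2), (2,1), (3,1), (3,2).
  (0,0) → (1,0).
  (0,1): now satisfied by earlier moves; stays.
  (0,2) → (0,0).
  (2,1) → (2,2).
  (3,1) → (0,2).
  (3,2): now satisfied by earlier moves; stays.
Resulting grid:
@ % %
@ % -
@ - @
- - @
All satisfied now.

0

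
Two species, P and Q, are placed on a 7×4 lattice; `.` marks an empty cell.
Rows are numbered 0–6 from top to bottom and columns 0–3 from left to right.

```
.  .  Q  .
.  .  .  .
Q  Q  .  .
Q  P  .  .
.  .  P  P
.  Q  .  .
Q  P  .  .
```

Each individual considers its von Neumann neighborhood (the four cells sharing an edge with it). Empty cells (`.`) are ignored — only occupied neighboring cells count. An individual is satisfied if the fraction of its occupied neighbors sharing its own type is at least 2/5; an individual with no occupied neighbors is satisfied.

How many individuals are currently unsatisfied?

4

(0,2)Q 0/0 ✓
(2,0)Q 2/2 ✓
(2,1)Q 1/2 ✓
(3,0)Q 1/2 ✓
(3,1)P 0/2 ✗
(4,2)P 1/1 ✓
(4,3)P 1/1 ✓
(5,1)Q 0/1 ✗
(6,0)Q 0/1 ✗
(6,1)P 0/2 ✗
Unsatisfied: (3,1), (5,1), (6,0), (6,1) — 4 in total.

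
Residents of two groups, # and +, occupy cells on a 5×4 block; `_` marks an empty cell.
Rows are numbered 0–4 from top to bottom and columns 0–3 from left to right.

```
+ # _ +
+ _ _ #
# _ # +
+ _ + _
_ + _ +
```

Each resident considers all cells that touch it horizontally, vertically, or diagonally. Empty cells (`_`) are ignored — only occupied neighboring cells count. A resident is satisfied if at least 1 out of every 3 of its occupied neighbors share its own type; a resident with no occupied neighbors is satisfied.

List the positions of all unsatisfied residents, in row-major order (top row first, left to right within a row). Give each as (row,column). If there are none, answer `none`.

Row 0: (0,0)+ 1/2 ✓ · (0,1)# 0/2 ✗ · (0,3)+ 0/1 ✗
Row 1: (1,0)+ 1/3 ✓ · (1,3)# 1/3 ✓
Row 2: (2,0)# 0/2 ✗ · (2,2)# 1/3 ✓ · (2,3)+ 1/3 ✓
Row 3: (3,0)+ 1/2 ✓ · (3,2)+ 3/4 ✓
Row 4: (4,1)+ 2/2 ✓ · (4,3)+ 1/1 ✓

(0,1), (0,3), (2,0)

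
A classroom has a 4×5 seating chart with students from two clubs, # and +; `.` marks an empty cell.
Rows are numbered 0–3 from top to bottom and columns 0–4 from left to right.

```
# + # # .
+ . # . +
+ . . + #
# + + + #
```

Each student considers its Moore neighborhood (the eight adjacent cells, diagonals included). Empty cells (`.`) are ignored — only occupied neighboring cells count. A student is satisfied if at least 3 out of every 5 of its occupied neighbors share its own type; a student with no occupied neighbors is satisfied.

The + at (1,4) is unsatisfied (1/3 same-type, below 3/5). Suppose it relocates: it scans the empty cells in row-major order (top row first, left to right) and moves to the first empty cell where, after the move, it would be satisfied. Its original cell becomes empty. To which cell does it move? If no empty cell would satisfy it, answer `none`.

Vacating (1,4). Empty cells in order:
  (0,4): 0/1 same-type → still unsatisfied.
  (1,1): 3/6 same-type → still unsatisfied.
  (1,3): 1/5 same-type → still unsatisfied.
  (2,1): 4/6 same-type → satisfied — stop here.

(2,1)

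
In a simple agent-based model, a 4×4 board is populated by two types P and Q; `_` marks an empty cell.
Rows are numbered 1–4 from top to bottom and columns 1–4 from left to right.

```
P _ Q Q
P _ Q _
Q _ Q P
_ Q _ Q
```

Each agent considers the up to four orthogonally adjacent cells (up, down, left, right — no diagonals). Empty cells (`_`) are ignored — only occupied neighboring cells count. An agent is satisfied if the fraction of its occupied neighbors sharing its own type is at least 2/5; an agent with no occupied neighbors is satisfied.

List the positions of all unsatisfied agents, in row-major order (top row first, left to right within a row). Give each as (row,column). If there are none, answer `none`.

(3,1), (3,4), (4,4)

(1,1)P 1/1 satisfied
(1,3)Q 2/2 satisfied
(1,4)Q 1/1 satisfied
(2,1)P 1/2 satisfied
(2,3)Q 2/2 satisfied
(3,1)Q 0/1 not
(3,3)Q 1/2 satisfied
(3,4)P 0/2 not
(4,2)Q 0/0 satisfied
(4,4)Q 0/1 not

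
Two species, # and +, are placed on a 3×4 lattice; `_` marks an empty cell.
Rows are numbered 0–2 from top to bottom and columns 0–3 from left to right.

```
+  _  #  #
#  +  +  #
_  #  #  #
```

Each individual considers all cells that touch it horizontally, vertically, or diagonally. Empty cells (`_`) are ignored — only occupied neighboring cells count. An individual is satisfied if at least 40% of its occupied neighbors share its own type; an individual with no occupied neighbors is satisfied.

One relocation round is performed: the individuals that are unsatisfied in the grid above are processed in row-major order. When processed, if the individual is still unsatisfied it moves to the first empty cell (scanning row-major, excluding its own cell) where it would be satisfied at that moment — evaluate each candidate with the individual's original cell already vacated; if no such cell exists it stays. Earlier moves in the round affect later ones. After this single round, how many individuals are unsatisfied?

Initially unsatisfied (in order): (1,0), (1,1), (1,2).
  (1,0) → (2,0).
  (1,1) → (0,1).
  (1,2) → (1,0).
Resulting grid:
+ + # #
+ _ _ #
# # # #
All satisfied now.

0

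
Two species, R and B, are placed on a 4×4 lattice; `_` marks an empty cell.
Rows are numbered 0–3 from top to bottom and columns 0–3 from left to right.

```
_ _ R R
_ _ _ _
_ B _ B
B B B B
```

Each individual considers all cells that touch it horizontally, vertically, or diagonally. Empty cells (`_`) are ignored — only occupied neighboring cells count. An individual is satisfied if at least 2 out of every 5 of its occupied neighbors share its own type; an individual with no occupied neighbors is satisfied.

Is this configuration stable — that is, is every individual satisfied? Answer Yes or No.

(0,2)R 1/1 ✓
(0,3)R 1/1 ✓
(2,1)B 3/3 ✓
(2,3)B 2/2 ✓
(3,0)B 2/2 ✓
(3,1)B 3/3 ✓
(3,2)B 4/4 ✓
(3,3)B 2/2 ✓
All meet the threshold, so the configuration is stable.

Yes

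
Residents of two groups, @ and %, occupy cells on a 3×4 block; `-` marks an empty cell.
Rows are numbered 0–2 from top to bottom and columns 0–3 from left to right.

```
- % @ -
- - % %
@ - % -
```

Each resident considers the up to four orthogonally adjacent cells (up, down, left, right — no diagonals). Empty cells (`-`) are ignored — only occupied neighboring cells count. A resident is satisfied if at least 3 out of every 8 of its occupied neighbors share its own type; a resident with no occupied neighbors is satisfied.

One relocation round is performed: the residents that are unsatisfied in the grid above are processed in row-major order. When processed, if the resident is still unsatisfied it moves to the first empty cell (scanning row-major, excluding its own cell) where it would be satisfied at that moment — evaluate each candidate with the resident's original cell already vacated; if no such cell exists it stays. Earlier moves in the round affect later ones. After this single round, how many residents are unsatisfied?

1

Initially unsatisfied (in order): (0,1), (0,2).
  (0,1) → (0,0).
  (0,2) → (1,0).
Resulting grid:
% - - -
@ - % %
@ - % -
Unsatisfied now: (0,0).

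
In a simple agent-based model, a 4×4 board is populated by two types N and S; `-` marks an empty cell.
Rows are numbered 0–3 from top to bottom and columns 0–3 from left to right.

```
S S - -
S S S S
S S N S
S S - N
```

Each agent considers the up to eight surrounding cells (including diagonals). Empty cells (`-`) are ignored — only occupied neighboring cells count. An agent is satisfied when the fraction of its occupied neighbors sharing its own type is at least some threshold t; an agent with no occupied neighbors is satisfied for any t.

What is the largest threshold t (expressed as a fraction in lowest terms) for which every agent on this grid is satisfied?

Row 0: (0,0)S 3/3 · (0,1)S 4/4
Row 1: (1,0)S 5/5 · (1,1)S 6/7 · (1,2)S 5/6 · (1,3)S 2/3
Row 2: (2,0)S 5/5 · (2,1)S 6/7 · (2,2)N 1/7 · (2,3)S 2/4
Row 3: (3,0)S 3/3 · (3,1)S 3/4 · (3,3)N 1/2
The smallest same-type fraction is 1/7 at (2,2), which reduces to 1/7. Any threshold above that leaves this agent unsatisfied.

1/7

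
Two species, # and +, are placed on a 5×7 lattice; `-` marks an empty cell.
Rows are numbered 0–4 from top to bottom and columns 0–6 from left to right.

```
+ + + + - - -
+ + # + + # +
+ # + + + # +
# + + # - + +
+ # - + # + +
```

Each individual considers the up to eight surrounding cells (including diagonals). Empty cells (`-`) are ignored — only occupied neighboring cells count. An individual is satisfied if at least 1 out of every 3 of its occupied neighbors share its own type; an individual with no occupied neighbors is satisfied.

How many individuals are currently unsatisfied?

(0,0)+ 3/3 ✓
(0,1)+ 4/5 ✓
(0,2)+ 4/5 ✓
(0,3)+ 3/4 ✓
(1,0)+ 4/5 ✓
(1,1)+ 6/8 ✓
(1,2)# 1/8 ✗
(1,3)+ 6/7 ✓
(1,4)+ 4/6 ✓
(1,5)# 1/5 ✗
(1,6)+ 1/3 ✓
(2,0)+ 3/5 ✓
(2,1)# 2/8 ✗
(2,2)+ 5/8 ✓
(2,3)+ 5/7 ✓
(2,4)+ 4/7 ✓
(2,5)# 1/7 ✗
(2,6)+ 3/5 ✓
(3,0)# 2/5 ✓
(3,1)+ 4/7 ✓
(3,2)+ 4/7 ✓
(3,3)# 1/6 ✗
(3,5)+ 5/7 ✓
(3,6)+ 4/5 ✓
(4,0)+ 1/3 ✓
(4,1)# 1/4 ✗
(4,3)+ 1/3 ✓
(4,4)# 1/4 ✗
(4,5)+ 3/4 ✓
(4,6)+ 3/3 ✓
Unsatisfied: (1,2), (1,5), (2,1), (2,5), (3,3), (4,1), (4,4) — 7 in total.

7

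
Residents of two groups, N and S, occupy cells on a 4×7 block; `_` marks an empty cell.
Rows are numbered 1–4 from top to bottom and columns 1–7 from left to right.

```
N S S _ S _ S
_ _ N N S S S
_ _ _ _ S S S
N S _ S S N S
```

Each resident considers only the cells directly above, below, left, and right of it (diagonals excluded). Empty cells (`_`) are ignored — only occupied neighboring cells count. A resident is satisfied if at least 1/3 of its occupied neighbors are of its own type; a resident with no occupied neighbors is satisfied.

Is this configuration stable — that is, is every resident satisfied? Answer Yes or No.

(1,1)N 0/1 unhappy
(1,2)S 1/2 ok
(1,3)S 1/2 ok
(1,5)S 1/1 ok
(1,7)S 1/1 ok
(2,3)N 1/2 ok
(2,4)N 1/2 ok
(2,5)S 3/4 ok
(2,6)S 3/3 ok
(2,7)S 3/3 ok
(3,5)S 3/3 ok
(3,6)S 3/4 ok
(3,7)S 3/3 ok
(4,1)N 0/1 unhappy
(4,2)S 0/1 unhappy
(4,4)S 1/1 ok
(4,5)S 2/3 ok
(4,6)N 0/3 unhappy
(4,7)S 1/2 ok
For instance (1,1) has only 0/1 same-type neighbors, below 1/3.

No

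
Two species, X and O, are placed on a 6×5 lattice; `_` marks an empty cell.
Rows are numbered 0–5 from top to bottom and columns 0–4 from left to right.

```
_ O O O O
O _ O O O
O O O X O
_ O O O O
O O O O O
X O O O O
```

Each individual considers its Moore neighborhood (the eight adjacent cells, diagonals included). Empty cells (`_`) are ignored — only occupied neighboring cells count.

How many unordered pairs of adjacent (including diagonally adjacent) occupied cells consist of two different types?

Scan each occupied cell's neighbors to the right and below (and the two forward diagonals) so each pair is counted once.
From row 0: 0 unlike of 12 pairs (running 0/12).
From row 1: 3 unlike of 12 pairs (running 3/24).
From row 2: 5 unlike of 15 pairs (running 8/39).
From row 3: 0 unlike of 14 pairs (running 8/53).
From row 4: 2 unlike of 17 pairs (running 10/70).
From row 5: 1 unlike of 4 pairs (running 11/74).
Total adjacent occupied pairs: 74; unlike-type pairs: 11.

11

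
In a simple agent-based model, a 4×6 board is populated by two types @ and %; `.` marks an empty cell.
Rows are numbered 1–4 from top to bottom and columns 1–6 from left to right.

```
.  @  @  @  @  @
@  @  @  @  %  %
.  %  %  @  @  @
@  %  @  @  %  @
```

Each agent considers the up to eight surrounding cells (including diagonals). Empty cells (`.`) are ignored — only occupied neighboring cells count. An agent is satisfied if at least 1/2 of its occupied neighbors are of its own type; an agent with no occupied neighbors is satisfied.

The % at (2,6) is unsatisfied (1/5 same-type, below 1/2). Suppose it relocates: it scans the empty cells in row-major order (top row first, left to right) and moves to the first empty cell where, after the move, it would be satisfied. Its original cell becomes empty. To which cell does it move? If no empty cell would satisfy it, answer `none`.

none

Vacating (2,6). Empty cells in order:
  (1,1): 0/3 same-type → still unsatisfied.
  (3,1): 2/5 same-type → still unsatisfied.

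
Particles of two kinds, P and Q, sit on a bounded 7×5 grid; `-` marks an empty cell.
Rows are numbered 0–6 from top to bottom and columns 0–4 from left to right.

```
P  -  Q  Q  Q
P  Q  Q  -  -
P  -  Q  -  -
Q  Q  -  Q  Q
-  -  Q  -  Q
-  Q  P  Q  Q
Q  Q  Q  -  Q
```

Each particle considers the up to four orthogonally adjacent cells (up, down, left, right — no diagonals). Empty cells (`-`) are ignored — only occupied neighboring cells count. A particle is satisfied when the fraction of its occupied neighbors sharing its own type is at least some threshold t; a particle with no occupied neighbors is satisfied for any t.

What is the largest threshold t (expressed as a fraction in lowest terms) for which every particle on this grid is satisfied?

0/1

(0,0)P 1/1
(0,2)Q 2/2
(0,3)Q 2/2
(0,4)Q 1/1
(1,0)P 2/3
(1,1)Q 1/2
(1,2)Q 3/3
(2,0)P 1/2
(2,2)Q 1/1
(3,0)Q 1/2
(3,1)Q 1/1
(3,3)Q 1/1
(3,4)Q 2/2
(4,2)Q 0/1
(4,4)Q 2/2
(5,1)Q 1/2
(5,2)P 0/4
(5,3)Q 1/2
(5,4)Q 3/3
(6,0)Q 1/1
(6,1)Q 3/3
(6,2)Q 1/2
(6,4)Q 1/1
The smallest same-type fraction is 0/1 at (4,2), which reduces to 0/1. Any threshold above that leaves this particle unsatisfied.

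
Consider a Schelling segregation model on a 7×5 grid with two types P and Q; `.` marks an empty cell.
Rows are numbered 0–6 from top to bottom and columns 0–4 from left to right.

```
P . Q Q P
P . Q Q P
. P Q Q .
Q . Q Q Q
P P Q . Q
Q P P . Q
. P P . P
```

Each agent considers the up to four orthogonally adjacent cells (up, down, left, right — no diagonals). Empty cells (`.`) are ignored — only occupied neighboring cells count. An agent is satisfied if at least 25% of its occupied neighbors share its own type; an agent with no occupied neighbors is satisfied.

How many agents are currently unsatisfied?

4

Row 0: (0,0)P 1/1 satisfied · (0,2)Q 2/2 satisfied · (0,3)Q 2/3 satisfied · (0,4)P 1/2 satisfied
Row 1: (1,0)P 1/1 satisfied · (1,2)Q 3/3 satisfied · (1,3)Q 3/4 satisfied · (1,4)P 1/2 satisfied
Row 2: (2,1)P 0/1 not · (2,2)Q 3/4 satisfied · (2,3)Q 3/3 satisfied
Row 3: (3,0)Q 0/1 not · (3,2)Q 3/3 satisfied · (3,3)Q 3/3 satisfied · (3,4)Q 2/2 satisfied
Row 4: (4,0)P 1/3 satisfied · (4,1)P 2/3 satisfied · (4,2)Q 1/3 satisfied · (4,4)Q 2/2 satisfied
Row 5: (5,0)Q 0/2 not · (5,1)P 3/4 satisfied · (5,2)P 2/3 satisfied · (5,4)Q 1/2 satisfied
Row 6: (6,1)P 2/2 satisfied · (6,2)P 2/2 satisfied · (6,4)P 0/1 not
Unsatisfied: (2,1), (3,0), (5,0), (6,4) — 4 in total.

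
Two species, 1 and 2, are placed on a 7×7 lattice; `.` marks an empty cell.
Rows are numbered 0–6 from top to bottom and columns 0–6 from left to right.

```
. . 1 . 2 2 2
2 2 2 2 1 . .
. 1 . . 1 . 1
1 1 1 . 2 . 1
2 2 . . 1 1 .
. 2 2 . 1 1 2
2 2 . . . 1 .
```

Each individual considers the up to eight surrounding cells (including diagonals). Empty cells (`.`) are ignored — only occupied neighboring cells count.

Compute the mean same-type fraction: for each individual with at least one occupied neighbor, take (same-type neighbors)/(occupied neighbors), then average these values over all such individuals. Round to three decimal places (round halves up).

(0,2)1 0/3
(0,4)2 2/3
(0,5)2 2/3
(0,6)2 1/1
(1,0)2 1/2
(1,1)2 2/4
(1,2)2 2/4
(1,3)2 2/5
(1,4)1 1/4
(2,1)1 3/6
(2,4)1 1/3
(2,6)1 1/1
(3,0)1 2/4
(3,1)1 3/5
(3,2)1 2/3
(3,4)2 0/3
(3,6)1 2/2
(4,0)2 2/4
(4,1)2 3/6
(4,4)1 3/4
(4,5)1 4/6
(5,1)2 5/5
(5,2)2 3/3
(5,4)1 4/4
(5,5)1 4/5
(5,6)2 0/3
(6,0)2 2/2
(6,1)2 3/3
(6,5)1 2/3
Sum over 29 individuals: 0/3 + 2/3 + 2/3 + 1/1 + 1/2 + 2/4 + 2/4 + 2/5 + 1/4 + 3/6 + 1/3 + 1/1 + 2/4 + 3/5 + 2/3 + 0/3 + 2/2 + 2/4 + 3/6 + 3/4 + 4/6 + 5/5 + 3/3 + 4/4 + 4/5 + 0/3 + 2/2 + 3/3 + 2/3 = 539/30; mean = 539/30 ÷ 29 = 539/870 = 0.619540… → 0.620.

0.620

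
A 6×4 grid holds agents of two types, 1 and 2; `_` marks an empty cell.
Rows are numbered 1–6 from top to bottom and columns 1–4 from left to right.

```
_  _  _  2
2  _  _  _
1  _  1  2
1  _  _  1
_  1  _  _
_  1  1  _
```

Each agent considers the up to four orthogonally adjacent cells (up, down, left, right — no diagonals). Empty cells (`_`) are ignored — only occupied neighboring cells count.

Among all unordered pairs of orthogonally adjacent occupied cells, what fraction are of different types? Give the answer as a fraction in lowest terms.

1/2

Scan each occupied cell's neighbors to the right and below so each pair is counted once.
From row 2: 1 unlike of 1 pairs (running 1/1).
From row 3: 2 unlike of 3 pairs (running 3/4).
From row 5: 0 unlike of 1 pairs (running 3/5).
From row 6: 0 unlike of 1 pairs (running 3/6).
Total adjacent occupied pairs: 6; unlike-type pairs: 3.
3/6 reduces to 1/2.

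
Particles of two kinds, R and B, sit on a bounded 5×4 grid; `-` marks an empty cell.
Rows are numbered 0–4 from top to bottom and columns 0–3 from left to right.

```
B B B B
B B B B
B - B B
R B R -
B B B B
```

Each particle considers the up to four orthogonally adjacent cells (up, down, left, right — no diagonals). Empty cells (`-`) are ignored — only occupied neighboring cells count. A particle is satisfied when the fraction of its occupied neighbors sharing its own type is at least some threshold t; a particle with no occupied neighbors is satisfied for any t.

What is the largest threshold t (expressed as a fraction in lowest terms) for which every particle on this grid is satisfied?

Row 0: (0,0)B 2/2 · (0,1)B 3/3 · (0,2)B 3/3 · (0,3)B 2/2
Row 1: (1,0)B 3/3 · (1,1)B 3/3 · (1,2)B 4/4 · (1,3)B 3/3
Row 2: (2,0)B 1/2 · (2,2)B 2/3 · (2,3)B 2/2
Row 3: (3,0)R 0/3 · (3,1)B 1/3 · (3,2)R 0/3
Row 4: (4,0)B 1/2 · (4,1)B 3/3 · (4,2)B 2/3 · (4,3)B 1/1
The smallest same-type fraction is 0/3 at (3,0), which reduces to 0/1. Any threshold above that leaves this particle unsatisfied.

0/1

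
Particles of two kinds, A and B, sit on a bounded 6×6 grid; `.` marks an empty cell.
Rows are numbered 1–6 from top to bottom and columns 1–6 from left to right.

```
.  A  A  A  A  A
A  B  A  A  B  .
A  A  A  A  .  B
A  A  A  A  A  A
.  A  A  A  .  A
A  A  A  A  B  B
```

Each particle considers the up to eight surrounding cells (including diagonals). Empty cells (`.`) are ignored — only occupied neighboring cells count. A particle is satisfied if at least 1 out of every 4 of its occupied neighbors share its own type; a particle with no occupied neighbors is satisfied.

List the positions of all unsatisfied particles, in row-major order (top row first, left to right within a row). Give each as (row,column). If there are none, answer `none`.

(2,2), (2,5)

Row 1: (1,2)A 3/4 satisfied · (1,3)A 4/5 satisfied · (1,4)A 4/5 satisfied · (1,5)A 3/4 satisfied · (1,6)A 1/2 satisfied
Row 2: (2,1)A 3/4 satisfied · (2,2)B 0/7 not · (2,3)A 7/8 satisfied · (2,4)A 6/7 satisfied · (2,5)B 1/6 not
Row 3: (3,1)A 4/5 satisfied · (3,2)A 7/8 satisfied · (3,3)A 7/8 satisfied · (3,4)A 6/7 satisfied · (3,6)B 1/3 satisfied
Row 4: (4,1)A 4/4 satisfied · (4,2)A 7/7 satisfied · (4,3)A 8/8 satisfied · (4,4)A 6/6 satisfied · (4,5)A 5/6 satisfied · (4,6)A 2/3 satisfied
Row 5: (5,2)A 7/7 satisfied · (5,3)A 8/8 satisfied · (5,4)A 6/7 satisfied · (5,6)A 2/4 satisfied
Row 6: (6,1)A 2/2 satisfied · (6,2)A 4/4 satisfied · (6,3)A 5/5 satisfied · (6,4)A 3/4 satisfied · (6,5)B 1/4 satisfied · (6,6)B 1/2 satisfied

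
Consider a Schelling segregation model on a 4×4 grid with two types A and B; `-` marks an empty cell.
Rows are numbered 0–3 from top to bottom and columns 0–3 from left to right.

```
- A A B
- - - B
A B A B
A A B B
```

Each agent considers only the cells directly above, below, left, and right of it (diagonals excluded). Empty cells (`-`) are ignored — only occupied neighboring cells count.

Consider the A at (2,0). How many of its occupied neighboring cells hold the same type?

1

Occupied neighbors of (2,0): (3,0)=A, (2,1)=B.
Same type (A): 1 of 2.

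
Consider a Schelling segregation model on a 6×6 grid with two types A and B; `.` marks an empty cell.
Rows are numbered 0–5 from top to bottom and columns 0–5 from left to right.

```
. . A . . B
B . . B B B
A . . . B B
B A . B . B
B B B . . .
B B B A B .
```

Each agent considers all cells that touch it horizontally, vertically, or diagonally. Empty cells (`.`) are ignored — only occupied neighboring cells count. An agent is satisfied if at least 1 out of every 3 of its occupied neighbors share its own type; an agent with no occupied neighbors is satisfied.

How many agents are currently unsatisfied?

5

(0,2)A 0/1 ✗
(0,5)B 2/2 ✓
(1,0)B 0/1 ✗
(1,3)B 2/3 ✓
(1,4)B 5/5 ✓
(1,5)B 4/4 ✓
(2,0)A 1/3 ✓
(2,4)B 6/6 ✓
(2,5)B 4/4 ✓
(3,0)B 2/4 ✓
(3,1)A 1/5 ✗
(3,3)B 2/2 ✓
(3,5)B 2/2 ✓
(4,0)B 4/5 ✓
(4,1)B 6/7 ✓
(4,2)B 4/6 ✓
(5,0)B 3/3 ✓
(5,1)B 5/5 ✓
(5,2)B 3/4 ✓
(5,3)A 0/3 ✗
(5,4)B 0/1 ✗
Unsatisfied: (0,2), (1,0), (3,1), (5,3), (5,4) — 5 in total.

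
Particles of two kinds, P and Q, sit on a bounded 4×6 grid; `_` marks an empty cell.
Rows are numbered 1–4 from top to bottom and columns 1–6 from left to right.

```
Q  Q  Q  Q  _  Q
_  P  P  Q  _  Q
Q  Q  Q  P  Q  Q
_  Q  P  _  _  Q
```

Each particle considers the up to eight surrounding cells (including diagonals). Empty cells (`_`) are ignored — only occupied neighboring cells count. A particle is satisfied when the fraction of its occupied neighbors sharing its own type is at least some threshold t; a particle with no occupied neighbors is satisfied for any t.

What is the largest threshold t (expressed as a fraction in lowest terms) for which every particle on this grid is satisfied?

Row 1: (1,1)Q 1/2 · (1,2)Q 2/4 · (1,3)Q 3/5 · (1,4)Q 2/3 · (1,6)Q 1/1
Row 2: (2,2)P 1/7 · (2,3)P 2/8 · (2,4)Q 4/6 · (2,6)Q 3/3
Row 3: (3,1)Q 2/3 · (3,2)Q 3/6 · (3,3)Q 3/7 · (3,4)P 2/5 · (3,5)Q 4/5 · (3,6)Q 3/3
Row 4: (4,2)Q 3/4 · (4,3)P 1/4 · (4,6)Q 2/2
The smallest same-type fraction is 1/7 at (2,2), which reduces to 1/7. Any threshold above that leaves this particle unsatisfied.

1/7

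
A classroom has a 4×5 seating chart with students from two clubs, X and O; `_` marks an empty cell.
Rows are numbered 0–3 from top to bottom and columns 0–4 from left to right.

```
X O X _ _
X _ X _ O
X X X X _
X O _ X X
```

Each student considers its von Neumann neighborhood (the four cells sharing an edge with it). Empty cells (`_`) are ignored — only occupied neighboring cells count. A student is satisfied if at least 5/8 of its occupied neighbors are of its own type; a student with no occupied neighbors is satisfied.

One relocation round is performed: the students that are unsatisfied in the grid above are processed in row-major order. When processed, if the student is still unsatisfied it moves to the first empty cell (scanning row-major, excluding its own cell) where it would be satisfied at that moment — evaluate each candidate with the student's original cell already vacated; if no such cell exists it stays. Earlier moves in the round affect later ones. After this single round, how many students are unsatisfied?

Initially unsatisfied (in order): (0,0), (0,1), (0,2), (3,0), (3,1).
  (0,0) → (0,3).
  (0,1): no empty cell satisfies it; stays.
  (0,2): now satisfied by earlier moves; stays.
  (3,0) → (1,1).
  (3,1): no empty cell satisfies it; stays.
Resulting grid:
_ O X X _
X X X _ O
X X X X _
_ O _ X X
Unsatisfied now: (0,1), (3,1).

2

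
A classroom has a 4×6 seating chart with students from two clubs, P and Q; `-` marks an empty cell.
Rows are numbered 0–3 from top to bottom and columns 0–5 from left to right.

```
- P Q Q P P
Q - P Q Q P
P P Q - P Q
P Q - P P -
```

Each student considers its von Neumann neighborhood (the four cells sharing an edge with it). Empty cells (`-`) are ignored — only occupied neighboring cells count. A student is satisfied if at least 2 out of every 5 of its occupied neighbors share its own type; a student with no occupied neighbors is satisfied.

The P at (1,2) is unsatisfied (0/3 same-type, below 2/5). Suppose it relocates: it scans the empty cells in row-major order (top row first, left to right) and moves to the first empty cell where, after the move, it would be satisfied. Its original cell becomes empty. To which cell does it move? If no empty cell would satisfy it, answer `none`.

Vacating (1,2). Empty cells in order:
  (0,0): 1/2 same-type → satisfied — stop here.

(0,0)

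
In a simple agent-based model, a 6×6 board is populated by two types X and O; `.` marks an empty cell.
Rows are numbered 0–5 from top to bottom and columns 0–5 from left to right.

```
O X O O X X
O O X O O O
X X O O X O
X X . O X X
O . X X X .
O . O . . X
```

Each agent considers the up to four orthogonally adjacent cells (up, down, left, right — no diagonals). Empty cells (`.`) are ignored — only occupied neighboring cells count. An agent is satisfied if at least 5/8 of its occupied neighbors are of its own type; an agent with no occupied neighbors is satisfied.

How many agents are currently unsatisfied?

17

Row 0: (0,0)O 1/2 unhappy · (0,1)X 0/3 unhappy · (0,2)O 1/3 unhappy · (0,3)O 2/3 ok · (0,4)X 1/3 unhappy · (0,5)X 1/2 unhappy
Row 1: (1,0)O 2/3 ok · (1,1)O 1/4 unhappy · (1,2)X 0/4 unhappy · (1,3)O 3/4 ok · (1,4)O 2/4 unhappy · (1,5)O 2/3 ok
Row 2: (2,0)X 2/3 ok · (2,1)X 2/4 unhappy · (2,2)O 1/3 unhappy · (2,3)O 3/4 ok · (2,4)X 1/4 unhappy · (2,5)O 1/3 unhappy
Row 3: (3,0)X 2/3 ok · (3,1)X 2/2 ok · (3,3)O 1/3 unhappy · (3,4)X 3/4 ok · (3,5)X 1/2 unhappy
Row 4: (4,0)O 1/2 unhappy · (4,2)X 1/2 unhappy · (4,3)X 2/3 ok · (4,4)X 2/2 ok
Row 5: (5,0)O 1/1 ok · (5,2)O 0/1 unhappy · (5,5)X 0/0 ok
Unsatisfied: (0,0), (0,1), (0,2), (0,4), (0,5), (1,1), (1,2), (1,4), (2,1), (2,2), (2,4), (2,5), (3,3), (3,5), (4,0), (4,2), (5,2) — 17 in total.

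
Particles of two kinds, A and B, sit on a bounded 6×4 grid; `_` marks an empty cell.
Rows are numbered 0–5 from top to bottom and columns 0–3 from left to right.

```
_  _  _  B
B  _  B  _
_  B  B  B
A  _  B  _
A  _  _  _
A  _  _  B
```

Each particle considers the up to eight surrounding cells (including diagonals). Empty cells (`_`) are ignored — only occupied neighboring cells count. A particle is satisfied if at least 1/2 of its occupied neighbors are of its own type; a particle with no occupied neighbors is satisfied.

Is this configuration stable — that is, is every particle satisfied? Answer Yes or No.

Yes

(0,3)B 1/1 ✓
(1,0)B 1/1 ✓
(1,2)B 4/4 ✓
(2,1)B 4/5 ✓
(2,2)B 4/4 ✓
(2,3)B 3/3 ✓
(3,0)A 1/2 ✓
(3,2)B 3/3 ✓
(4,0)A 2/2 ✓
(5,0)A 1/1 ✓
(5,3)B 0/0 ✓
All meet the threshold, so the configuration is stable.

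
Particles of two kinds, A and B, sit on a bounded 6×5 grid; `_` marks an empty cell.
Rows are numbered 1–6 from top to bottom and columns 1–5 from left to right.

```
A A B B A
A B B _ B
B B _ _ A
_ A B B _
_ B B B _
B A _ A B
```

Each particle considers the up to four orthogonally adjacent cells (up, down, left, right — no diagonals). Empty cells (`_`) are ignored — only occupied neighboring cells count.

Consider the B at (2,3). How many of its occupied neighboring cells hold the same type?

Occupied neighbors of (2,3): (1,3)=B, (2,2)=B.
Same type (B): 2 of 2.

2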